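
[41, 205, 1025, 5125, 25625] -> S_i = 41*5^i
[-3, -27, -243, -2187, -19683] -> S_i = -3*9^i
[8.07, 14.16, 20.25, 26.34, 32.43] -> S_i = 8.07 + 6.09*i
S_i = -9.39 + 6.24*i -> [-9.39, -3.15, 3.09, 9.33, 15.57]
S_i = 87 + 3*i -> [87, 90, 93, 96, 99]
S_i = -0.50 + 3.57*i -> [-0.5, 3.07, 6.64, 10.21, 13.78]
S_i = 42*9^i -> [42, 378, 3402, 30618, 275562]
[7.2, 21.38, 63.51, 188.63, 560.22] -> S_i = 7.20*2.97^i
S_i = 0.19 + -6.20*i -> [0.19, -6.01, -12.21, -18.41, -24.61]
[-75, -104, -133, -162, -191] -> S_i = -75 + -29*i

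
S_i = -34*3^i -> [-34, -102, -306, -918, -2754]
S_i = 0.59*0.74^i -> [0.59, 0.44, 0.32, 0.24, 0.18]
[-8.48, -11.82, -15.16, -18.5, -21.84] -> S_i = -8.48 + -3.34*i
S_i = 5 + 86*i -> [5, 91, 177, 263, 349]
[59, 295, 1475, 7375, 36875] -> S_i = 59*5^i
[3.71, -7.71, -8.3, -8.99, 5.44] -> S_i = Random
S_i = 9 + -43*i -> [9, -34, -77, -120, -163]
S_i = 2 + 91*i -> [2, 93, 184, 275, 366]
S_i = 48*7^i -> [48, 336, 2352, 16464, 115248]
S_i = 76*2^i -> [76, 152, 304, 608, 1216]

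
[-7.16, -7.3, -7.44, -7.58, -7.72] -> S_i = -7.16 + -0.14*i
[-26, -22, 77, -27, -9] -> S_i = Random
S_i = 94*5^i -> [94, 470, 2350, 11750, 58750]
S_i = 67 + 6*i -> [67, 73, 79, 85, 91]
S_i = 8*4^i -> [8, 32, 128, 512, 2048]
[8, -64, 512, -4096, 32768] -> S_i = 8*-8^i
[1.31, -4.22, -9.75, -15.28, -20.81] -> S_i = 1.31 + -5.53*i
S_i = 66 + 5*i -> [66, 71, 76, 81, 86]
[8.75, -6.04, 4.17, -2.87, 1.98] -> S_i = 8.75*(-0.69)^i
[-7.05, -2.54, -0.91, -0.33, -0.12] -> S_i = -7.05*0.36^i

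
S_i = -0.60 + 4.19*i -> [-0.6, 3.59, 7.78, 11.97, 16.16]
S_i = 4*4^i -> [4, 16, 64, 256, 1024]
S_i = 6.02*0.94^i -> [6.02, 5.66, 5.32, 5.0, 4.7]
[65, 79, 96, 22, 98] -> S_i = Random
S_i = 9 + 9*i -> [9, 18, 27, 36, 45]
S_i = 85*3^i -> [85, 255, 765, 2295, 6885]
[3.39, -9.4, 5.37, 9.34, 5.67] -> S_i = Random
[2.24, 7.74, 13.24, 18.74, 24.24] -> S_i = 2.24 + 5.50*i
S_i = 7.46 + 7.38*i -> [7.46, 14.84, 22.22, 29.6, 36.98]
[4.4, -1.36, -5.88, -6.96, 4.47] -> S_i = Random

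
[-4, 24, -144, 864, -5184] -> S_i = -4*-6^i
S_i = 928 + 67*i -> [928, 995, 1062, 1129, 1196]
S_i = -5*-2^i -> [-5, 10, -20, 40, -80]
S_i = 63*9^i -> [63, 567, 5103, 45927, 413343]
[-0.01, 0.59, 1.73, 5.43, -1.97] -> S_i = Random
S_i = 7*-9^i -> [7, -63, 567, -5103, 45927]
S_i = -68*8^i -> [-68, -544, -4352, -34816, -278528]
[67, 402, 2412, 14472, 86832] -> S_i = 67*6^i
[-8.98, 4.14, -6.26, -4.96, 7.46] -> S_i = Random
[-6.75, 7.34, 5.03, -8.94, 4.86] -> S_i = Random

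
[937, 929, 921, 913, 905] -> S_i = 937 + -8*i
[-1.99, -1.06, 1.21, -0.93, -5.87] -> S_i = Random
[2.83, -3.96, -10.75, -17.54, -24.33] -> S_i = 2.83 + -6.79*i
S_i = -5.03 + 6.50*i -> [-5.03, 1.47, 7.97, 14.47, 20.97]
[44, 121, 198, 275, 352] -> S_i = 44 + 77*i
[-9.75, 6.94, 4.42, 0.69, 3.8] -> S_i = Random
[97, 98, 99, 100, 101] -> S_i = 97 + 1*i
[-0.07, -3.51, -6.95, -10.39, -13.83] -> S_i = -0.07 + -3.44*i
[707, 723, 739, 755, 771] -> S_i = 707 + 16*i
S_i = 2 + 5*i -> [2, 7, 12, 17, 22]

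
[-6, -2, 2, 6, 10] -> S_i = -6 + 4*i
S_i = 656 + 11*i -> [656, 667, 678, 689, 700]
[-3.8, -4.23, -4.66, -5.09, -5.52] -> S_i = -3.80 + -0.43*i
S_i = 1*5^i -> [1, 5, 25, 125, 625]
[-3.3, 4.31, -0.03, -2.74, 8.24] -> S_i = Random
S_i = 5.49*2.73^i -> [5.49, 14.99, 40.92, 111.7, 304.95]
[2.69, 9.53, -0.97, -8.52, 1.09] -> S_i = Random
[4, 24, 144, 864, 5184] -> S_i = 4*6^i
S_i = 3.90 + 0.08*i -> [3.9, 3.98, 4.06, 4.14, 4.22]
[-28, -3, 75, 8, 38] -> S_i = Random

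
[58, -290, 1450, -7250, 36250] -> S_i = 58*-5^i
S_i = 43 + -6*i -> [43, 37, 31, 25, 19]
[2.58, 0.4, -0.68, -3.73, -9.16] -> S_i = Random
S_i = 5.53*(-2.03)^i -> [5.53, -11.23, 22.79, -46.26, 93.91]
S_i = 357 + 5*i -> [357, 362, 367, 372, 377]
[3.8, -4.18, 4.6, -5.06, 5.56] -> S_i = 3.80*(-1.10)^i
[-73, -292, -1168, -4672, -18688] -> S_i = -73*4^i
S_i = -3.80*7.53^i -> [-3.8, -28.61, -215.46, -1622.44, -12216.97]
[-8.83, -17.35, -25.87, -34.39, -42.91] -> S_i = -8.83 + -8.52*i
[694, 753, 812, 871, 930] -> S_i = 694 + 59*i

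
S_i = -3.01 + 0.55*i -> [-3.01, -2.46, -1.91, -1.36, -0.81]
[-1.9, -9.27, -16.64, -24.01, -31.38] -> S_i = -1.90 + -7.37*i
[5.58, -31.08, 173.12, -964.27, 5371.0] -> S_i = 5.58*(-5.57)^i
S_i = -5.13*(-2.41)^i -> [-5.13, 12.36, -29.8, 71.81, -173.06]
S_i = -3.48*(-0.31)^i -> [-3.48, 1.08, -0.33, 0.1, -0.03]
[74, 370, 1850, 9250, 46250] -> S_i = 74*5^i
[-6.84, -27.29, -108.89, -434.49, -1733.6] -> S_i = -6.84*3.99^i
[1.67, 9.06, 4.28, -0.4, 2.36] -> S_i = Random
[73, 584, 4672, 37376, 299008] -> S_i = 73*8^i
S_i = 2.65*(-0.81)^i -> [2.65, -2.15, 1.74, -1.41, 1.14]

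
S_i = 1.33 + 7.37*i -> [1.33, 8.7, 16.07, 23.44, 30.81]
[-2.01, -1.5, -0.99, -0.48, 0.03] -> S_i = -2.01 + 0.51*i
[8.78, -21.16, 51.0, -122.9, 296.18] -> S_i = 8.78*(-2.41)^i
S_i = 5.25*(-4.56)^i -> [5.25, -23.94, 109.17, -497.8, 2269.96]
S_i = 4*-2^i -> [4, -8, 16, -32, 64]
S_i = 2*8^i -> [2, 16, 128, 1024, 8192]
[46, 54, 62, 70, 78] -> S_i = 46 + 8*i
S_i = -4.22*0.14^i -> [-4.22, -0.59, -0.08, -0.01, -0.0]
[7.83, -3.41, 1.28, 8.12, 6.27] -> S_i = Random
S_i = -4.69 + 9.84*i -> [-4.69, 5.15, 14.99, 24.83, 34.67]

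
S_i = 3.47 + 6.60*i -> [3.47, 10.07, 16.67, 23.27, 29.87]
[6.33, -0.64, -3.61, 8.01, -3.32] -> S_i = Random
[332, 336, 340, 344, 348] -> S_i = 332 + 4*i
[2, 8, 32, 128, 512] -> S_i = 2*4^i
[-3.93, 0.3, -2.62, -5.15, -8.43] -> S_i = Random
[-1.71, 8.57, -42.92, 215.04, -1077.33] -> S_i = -1.71*(-5.01)^i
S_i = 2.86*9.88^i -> [2.86, 28.26, 279.18, 2758.27, 27251.71]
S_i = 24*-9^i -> [24, -216, 1944, -17496, 157464]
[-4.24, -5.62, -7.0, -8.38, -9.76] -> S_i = -4.24 + -1.38*i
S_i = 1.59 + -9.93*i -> [1.59, -8.34, -18.27, -28.2, -38.13]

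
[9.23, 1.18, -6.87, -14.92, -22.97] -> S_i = 9.23 + -8.05*i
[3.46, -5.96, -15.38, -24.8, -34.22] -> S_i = 3.46 + -9.42*i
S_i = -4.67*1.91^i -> [-4.67, -8.92, -17.04, -32.54, -62.15]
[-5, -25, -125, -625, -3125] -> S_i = -5*5^i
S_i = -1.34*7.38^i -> [-1.34, -9.89, -72.98, -538.61, -3974.94]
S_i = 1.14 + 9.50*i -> [1.14, 10.64, 20.14, 29.64, 39.14]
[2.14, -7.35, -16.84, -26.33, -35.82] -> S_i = 2.14 + -9.49*i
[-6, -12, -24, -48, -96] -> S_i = -6*2^i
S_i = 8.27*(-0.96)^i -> [8.27, -7.94, 7.62, -7.32, 7.02]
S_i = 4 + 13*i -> [4, 17, 30, 43, 56]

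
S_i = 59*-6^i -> [59, -354, 2124, -12744, 76464]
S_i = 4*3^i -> [4, 12, 36, 108, 324]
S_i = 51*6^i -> [51, 306, 1836, 11016, 66096]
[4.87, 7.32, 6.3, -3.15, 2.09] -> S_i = Random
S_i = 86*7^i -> [86, 602, 4214, 29498, 206486]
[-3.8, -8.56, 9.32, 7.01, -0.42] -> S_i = Random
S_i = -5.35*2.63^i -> [-5.35, -14.07, -37.01, -97.32, -255.96]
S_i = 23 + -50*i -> [23, -27, -77, -127, -177]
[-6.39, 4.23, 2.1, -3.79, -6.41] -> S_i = Random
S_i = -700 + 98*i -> [-700, -602, -504, -406, -308]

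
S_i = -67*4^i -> [-67, -268, -1072, -4288, -17152]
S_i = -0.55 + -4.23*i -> [-0.55, -4.78, -9.01, -13.24, -17.47]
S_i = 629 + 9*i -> [629, 638, 647, 656, 665]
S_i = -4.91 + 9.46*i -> [-4.91, 4.55, 14.01, 23.47, 32.93]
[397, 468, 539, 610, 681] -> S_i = 397 + 71*i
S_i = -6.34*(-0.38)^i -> [-6.34, 2.41, -0.92, 0.35, -0.13]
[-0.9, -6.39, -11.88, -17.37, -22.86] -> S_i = -0.90 + -5.49*i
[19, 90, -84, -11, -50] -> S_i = Random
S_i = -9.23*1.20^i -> [-9.23, -11.08, -13.29, -15.95, -19.14]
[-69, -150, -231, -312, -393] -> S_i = -69 + -81*i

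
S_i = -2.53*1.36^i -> [-2.53, -3.44, -4.68, -6.36, -8.66]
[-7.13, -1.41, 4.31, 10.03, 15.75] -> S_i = -7.13 + 5.72*i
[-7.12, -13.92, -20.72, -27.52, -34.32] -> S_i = -7.12 + -6.80*i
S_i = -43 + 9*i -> [-43, -34, -25, -16, -7]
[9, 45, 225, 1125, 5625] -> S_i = 9*5^i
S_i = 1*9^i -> [1, 9, 81, 729, 6561]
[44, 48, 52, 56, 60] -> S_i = 44 + 4*i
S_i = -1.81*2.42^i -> [-1.81, -4.38, -10.6, -25.65, -62.08]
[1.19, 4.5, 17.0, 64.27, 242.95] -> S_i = 1.19*3.78^i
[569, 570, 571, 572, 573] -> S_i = 569 + 1*i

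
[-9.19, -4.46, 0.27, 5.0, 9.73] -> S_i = -9.19 + 4.73*i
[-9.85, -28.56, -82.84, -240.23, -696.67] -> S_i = -9.85*2.90^i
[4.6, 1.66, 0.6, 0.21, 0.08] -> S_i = 4.60*0.36^i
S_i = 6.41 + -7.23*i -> [6.41, -0.82, -8.05, -15.28, -22.51]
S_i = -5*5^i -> [-5, -25, -125, -625, -3125]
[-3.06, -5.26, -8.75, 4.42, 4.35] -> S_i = Random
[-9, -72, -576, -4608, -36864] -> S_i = -9*8^i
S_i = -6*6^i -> [-6, -36, -216, -1296, -7776]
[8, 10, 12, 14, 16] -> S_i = 8 + 2*i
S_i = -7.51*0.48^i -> [-7.51, -3.6, -1.73, -0.83, -0.4]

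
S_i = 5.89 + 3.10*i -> [5.89, 8.99, 12.09, 15.19, 18.29]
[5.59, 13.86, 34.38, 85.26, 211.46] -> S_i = 5.59*2.48^i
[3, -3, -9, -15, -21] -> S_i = 3 + -6*i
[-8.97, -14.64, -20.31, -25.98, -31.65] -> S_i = -8.97 + -5.67*i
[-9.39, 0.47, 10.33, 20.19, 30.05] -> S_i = -9.39 + 9.86*i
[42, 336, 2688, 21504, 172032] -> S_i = 42*8^i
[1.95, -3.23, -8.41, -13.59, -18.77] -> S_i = 1.95 + -5.18*i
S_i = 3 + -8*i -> [3, -5, -13, -21, -29]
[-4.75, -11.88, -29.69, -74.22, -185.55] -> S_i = -4.75*2.50^i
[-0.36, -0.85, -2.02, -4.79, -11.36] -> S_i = -0.36*2.37^i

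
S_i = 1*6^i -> [1, 6, 36, 216, 1296]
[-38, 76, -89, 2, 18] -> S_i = Random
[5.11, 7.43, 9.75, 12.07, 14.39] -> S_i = 5.11 + 2.32*i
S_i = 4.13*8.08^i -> [4.13, 33.37, 269.63, 2178.63, 17603.36]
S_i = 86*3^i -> [86, 258, 774, 2322, 6966]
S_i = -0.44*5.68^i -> [-0.44, -2.5, -14.2, -80.63, -457.98]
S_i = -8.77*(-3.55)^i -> [-8.77, 31.13, -110.52, 392.36, -1392.88]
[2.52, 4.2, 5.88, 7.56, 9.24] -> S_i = 2.52 + 1.68*i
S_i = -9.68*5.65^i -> [-9.68, -54.69, -309.01, -1745.91, -9864.37]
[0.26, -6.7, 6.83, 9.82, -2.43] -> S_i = Random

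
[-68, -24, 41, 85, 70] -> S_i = Random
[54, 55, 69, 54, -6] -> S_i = Random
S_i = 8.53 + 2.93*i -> [8.53, 11.46, 14.39, 17.32, 20.25]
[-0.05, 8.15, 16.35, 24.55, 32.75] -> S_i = -0.05 + 8.20*i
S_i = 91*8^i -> [91, 728, 5824, 46592, 372736]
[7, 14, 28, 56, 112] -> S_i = 7*2^i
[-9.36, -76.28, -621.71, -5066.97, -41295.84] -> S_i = -9.36*8.15^i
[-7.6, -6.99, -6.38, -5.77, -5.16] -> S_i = -7.60 + 0.61*i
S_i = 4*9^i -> [4, 36, 324, 2916, 26244]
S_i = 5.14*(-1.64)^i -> [5.14, -8.43, 13.82, -22.67, 37.18]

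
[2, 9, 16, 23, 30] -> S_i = 2 + 7*i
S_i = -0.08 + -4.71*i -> [-0.08, -4.79, -9.5, -14.21, -18.92]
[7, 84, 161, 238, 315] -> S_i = 7 + 77*i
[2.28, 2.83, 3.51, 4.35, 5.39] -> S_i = 2.28*1.24^i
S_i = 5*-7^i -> [5, -35, 245, -1715, 12005]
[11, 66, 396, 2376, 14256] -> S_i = 11*6^i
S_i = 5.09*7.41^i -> [5.09, 37.72, 279.48, 2070.96, 15345.84]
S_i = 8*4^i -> [8, 32, 128, 512, 2048]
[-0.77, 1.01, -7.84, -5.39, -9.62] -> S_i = Random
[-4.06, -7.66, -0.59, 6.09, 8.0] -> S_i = Random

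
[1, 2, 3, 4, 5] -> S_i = 1 + 1*i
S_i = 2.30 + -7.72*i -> [2.3, -5.42, -13.14, -20.86, -28.58]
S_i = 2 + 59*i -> [2, 61, 120, 179, 238]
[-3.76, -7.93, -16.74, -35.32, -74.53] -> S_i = -3.76*2.11^i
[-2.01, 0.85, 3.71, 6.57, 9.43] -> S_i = -2.01 + 2.86*i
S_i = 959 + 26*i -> [959, 985, 1011, 1037, 1063]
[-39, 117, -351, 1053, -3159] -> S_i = -39*-3^i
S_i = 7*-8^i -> [7, -56, 448, -3584, 28672]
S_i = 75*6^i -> [75, 450, 2700, 16200, 97200]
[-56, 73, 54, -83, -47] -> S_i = Random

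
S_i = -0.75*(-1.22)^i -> [-0.75, 0.92, -1.12, 1.36, -1.66]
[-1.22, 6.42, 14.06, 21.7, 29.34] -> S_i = -1.22 + 7.64*i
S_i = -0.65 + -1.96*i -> [-0.65, -2.61, -4.57, -6.53, -8.49]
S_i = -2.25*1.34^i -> [-2.25, -3.02, -4.04, -5.41, -7.25]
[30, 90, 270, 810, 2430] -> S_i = 30*3^i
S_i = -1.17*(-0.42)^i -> [-1.17, 0.49, -0.21, 0.09, -0.04]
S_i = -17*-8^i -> [-17, 136, -1088, 8704, -69632]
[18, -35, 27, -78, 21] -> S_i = Random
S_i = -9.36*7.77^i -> [-9.36, -72.73, -565.09, -4390.75, -34116.14]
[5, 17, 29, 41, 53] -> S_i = 5 + 12*i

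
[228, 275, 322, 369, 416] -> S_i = 228 + 47*i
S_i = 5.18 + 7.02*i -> [5.18, 12.2, 19.22, 26.24, 33.26]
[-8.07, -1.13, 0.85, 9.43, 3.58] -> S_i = Random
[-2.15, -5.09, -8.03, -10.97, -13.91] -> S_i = -2.15 + -2.94*i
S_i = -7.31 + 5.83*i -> [-7.31, -1.48, 4.35, 10.18, 16.01]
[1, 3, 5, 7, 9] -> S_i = 1 + 2*i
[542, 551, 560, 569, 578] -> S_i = 542 + 9*i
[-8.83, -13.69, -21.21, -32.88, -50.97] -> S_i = -8.83*1.55^i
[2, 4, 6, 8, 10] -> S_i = 2 + 2*i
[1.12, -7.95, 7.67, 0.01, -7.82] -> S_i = Random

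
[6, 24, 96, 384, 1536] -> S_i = 6*4^i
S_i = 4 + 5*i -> [4, 9, 14, 19, 24]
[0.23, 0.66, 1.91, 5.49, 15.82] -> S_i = 0.23*2.88^i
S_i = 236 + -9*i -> [236, 227, 218, 209, 200]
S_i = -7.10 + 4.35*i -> [-7.1, -2.75, 1.6, 5.95, 10.3]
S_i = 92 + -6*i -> [92, 86, 80, 74, 68]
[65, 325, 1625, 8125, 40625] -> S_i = 65*5^i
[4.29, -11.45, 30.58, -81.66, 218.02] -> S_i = 4.29*(-2.67)^i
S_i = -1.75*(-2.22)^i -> [-1.75, 3.88, -8.62, 19.15, -42.51]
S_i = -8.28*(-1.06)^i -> [-8.28, 8.78, -9.3, 9.86, -10.45]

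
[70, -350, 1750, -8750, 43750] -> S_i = 70*-5^i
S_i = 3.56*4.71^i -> [3.56, 16.77, 78.98, 371.97, 1752.0]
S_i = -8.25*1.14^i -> [-8.25, -9.4, -10.72, -12.22, -13.93]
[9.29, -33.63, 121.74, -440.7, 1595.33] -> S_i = 9.29*(-3.62)^i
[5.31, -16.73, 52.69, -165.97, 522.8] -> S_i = 5.31*(-3.15)^i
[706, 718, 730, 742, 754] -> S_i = 706 + 12*i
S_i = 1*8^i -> [1, 8, 64, 512, 4096]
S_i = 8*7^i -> [8, 56, 392, 2744, 19208]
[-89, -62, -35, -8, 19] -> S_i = -89 + 27*i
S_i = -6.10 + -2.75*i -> [-6.1, -8.85, -11.6, -14.35, -17.1]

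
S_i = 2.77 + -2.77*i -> [2.77, 0.0, -2.77, -5.54, -8.31]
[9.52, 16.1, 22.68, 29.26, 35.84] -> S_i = 9.52 + 6.58*i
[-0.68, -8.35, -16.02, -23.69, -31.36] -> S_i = -0.68 + -7.67*i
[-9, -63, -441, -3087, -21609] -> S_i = -9*7^i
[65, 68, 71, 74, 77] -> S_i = 65 + 3*i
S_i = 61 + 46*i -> [61, 107, 153, 199, 245]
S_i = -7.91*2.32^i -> [-7.91, -18.35, -42.57, -98.77, -229.15]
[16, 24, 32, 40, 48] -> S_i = 16 + 8*i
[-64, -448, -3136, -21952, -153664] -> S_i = -64*7^i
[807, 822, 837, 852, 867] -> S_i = 807 + 15*i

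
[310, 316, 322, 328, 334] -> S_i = 310 + 6*i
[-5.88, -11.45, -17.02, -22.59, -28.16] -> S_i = -5.88 + -5.57*i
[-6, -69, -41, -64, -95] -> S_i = Random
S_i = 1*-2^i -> [1, -2, 4, -8, 16]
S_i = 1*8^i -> [1, 8, 64, 512, 4096]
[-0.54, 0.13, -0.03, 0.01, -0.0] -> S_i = -0.54*(-0.24)^i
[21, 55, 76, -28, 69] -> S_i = Random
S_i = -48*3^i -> [-48, -144, -432, -1296, -3888]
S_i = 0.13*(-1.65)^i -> [0.13, -0.21, 0.35, -0.58, 0.96]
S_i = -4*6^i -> [-4, -24, -144, -864, -5184]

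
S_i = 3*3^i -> [3, 9, 27, 81, 243]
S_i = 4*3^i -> [4, 12, 36, 108, 324]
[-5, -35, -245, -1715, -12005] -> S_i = -5*7^i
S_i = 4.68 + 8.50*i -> [4.68, 13.18, 21.68, 30.18, 38.68]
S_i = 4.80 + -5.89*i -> [4.8, -1.09, -6.98, -12.87, -18.76]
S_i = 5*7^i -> [5, 35, 245, 1715, 12005]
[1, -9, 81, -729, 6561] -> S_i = 1*-9^i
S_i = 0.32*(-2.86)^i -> [0.32, -0.92, 2.62, -7.49, 21.41]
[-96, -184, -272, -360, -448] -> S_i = -96 + -88*i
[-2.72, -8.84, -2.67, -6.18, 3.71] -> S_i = Random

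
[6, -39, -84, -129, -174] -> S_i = 6 + -45*i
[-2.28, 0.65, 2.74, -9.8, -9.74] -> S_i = Random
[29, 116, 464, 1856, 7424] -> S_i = 29*4^i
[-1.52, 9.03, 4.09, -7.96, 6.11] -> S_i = Random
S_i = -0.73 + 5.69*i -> [-0.73, 4.96, 10.65, 16.34, 22.03]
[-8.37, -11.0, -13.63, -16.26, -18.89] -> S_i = -8.37 + -2.63*i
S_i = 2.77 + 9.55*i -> [2.77, 12.32, 21.87, 31.42, 40.97]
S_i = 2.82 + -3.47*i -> [2.82, -0.65, -4.12, -7.59, -11.06]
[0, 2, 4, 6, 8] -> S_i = 0 + 2*i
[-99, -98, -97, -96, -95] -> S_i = -99 + 1*i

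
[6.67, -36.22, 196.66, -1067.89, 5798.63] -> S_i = 6.67*(-5.43)^i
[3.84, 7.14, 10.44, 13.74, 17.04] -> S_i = 3.84 + 3.30*i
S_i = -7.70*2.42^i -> [-7.7, -18.63, -45.09, -109.13, -264.09]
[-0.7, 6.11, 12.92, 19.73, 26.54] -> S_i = -0.70 + 6.81*i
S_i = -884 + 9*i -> [-884, -875, -866, -857, -848]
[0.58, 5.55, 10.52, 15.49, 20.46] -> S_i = 0.58 + 4.97*i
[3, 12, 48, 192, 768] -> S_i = 3*4^i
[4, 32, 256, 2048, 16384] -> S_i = 4*8^i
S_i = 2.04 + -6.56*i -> [2.04, -4.52, -11.08, -17.64, -24.2]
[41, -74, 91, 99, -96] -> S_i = Random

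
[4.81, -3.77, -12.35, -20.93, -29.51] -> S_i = 4.81 + -8.58*i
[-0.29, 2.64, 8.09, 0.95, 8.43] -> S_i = Random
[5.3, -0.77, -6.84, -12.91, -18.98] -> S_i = 5.30 + -6.07*i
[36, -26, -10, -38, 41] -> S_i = Random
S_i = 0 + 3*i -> [0, 3, 6, 9, 12]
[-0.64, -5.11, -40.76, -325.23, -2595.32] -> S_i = -0.64*7.98^i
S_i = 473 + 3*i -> [473, 476, 479, 482, 485]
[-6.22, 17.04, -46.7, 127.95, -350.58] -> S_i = -6.22*(-2.74)^i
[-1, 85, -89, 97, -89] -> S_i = Random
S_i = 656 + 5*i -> [656, 661, 666, 671, 676]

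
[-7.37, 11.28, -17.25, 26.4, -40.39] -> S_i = -7.37*(-1.53)^i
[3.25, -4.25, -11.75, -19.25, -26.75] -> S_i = 3.25 + -7.50*i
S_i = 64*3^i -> [64, 192, 576, 1728, 5184]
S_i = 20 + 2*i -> [20, 22, 24, 26, 28]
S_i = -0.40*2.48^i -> [-0.4, -0.99, -2.46, -6.1, -15.13]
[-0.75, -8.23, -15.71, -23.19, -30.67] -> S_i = -0.75 + -7.48*i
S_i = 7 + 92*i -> [7, 99, 191, 283, 375]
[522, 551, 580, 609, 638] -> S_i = 522 + 29*i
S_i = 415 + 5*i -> [415, 420, 425, 430, 435]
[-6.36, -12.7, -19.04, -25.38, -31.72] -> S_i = -6.36 + -6.34*i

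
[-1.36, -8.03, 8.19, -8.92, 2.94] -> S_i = Random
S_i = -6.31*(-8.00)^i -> [-6.31, 50.48, -403.84, 3230.72, -25845.76]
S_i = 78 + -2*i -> [78, 76, 74, 72, 70]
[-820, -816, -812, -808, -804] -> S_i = -820 + 4*i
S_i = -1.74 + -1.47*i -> [-1.74, -3.21, -4.68, -6.15, -7.62]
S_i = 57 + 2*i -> [57, 59, 61, 63, 65]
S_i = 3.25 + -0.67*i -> [3.25, 2.58, 1.91, 1.24, 0.57]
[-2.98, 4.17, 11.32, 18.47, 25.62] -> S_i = -2.98 + 7.15*i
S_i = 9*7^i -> [9, 63, 441, 3087, 21609]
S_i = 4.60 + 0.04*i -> [4.6, 4.64, 4.68, 4.72, 4.76]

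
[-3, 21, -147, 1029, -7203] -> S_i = -3*-7^i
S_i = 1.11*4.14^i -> [1.11, 4.6, 19.02, 78.76, 326.08]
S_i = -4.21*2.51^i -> [-4.21, -10.57, -26.52, -66.57, -167.1]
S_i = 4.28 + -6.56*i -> [4.28, -2.28, -8.84, -15.4, -21.96]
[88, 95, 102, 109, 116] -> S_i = 88 + 7*i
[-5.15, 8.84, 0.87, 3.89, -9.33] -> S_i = Random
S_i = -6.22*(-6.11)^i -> [-6.22, 38.0, -232.21, 1418.78, -8668.72]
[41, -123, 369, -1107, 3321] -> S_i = 41*-3^i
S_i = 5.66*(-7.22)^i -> [5.66, -40.87, 295.05, -2130.24, 15380.31]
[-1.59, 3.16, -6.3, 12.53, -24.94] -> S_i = -1.59*(-1.99)^i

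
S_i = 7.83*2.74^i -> [7.83, 21.45, 58.78, 161.07, 441.33]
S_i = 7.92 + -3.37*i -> [7.92, 4.55, 1.18, -2.19, -5.56]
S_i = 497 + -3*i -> [497, 494, 491, 488, 485]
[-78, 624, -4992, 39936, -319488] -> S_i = -78*-8^i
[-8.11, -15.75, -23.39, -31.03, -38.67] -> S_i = -8.11 + -7.64*i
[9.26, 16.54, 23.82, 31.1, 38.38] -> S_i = 9.26 + 7.28*i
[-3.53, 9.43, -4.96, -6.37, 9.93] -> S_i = Random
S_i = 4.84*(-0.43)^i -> [4.84, -2.08, 0.89, -0.38, 0.17]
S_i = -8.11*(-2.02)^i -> [-8.11, 16.38, -33.09, 66.85, -135.03]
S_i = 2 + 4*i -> [2, 6, 10, 14, 18]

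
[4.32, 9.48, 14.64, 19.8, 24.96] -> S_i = 4.32 + 5.16*i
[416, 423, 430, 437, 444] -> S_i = 416 + 7*i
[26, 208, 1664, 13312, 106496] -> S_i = 26*8^i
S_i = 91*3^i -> [91, 273, 819, 2457, 7371]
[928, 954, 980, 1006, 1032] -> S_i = 928 + 26*i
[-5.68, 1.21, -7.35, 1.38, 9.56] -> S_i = Random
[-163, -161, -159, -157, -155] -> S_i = -163 + 2*i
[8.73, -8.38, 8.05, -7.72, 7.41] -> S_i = 8.73*(-0.96)^i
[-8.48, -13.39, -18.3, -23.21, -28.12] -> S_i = -8.48 + -4.91*i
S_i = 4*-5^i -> [4, -20, 100, -500, 2500]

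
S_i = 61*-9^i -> [61, -549, 4941, -44469, 400221]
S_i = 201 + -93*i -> [201, 108, 15, -78, -171]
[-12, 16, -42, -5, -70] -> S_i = Random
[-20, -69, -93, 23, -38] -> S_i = Random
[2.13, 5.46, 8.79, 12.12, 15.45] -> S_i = 2.13 + 3.33*i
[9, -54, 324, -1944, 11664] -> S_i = 9*-6^i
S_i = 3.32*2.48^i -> [3.32, 8.23, 20.42, 50.64, 125.59]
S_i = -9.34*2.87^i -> [-9.34, -26.81, -76.93, -220.8, -633.69]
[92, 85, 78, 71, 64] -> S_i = 92 + -7*i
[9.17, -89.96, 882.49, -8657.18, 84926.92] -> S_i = 9.17*(-9.81)^i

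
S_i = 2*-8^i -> [2, -16, 128, -1024, 8192]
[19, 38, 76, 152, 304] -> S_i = 19*2^i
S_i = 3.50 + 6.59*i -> [3.5, 10.09, 16.68, 23.27, 29.86]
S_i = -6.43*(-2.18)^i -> [-6.43, 14.02, -30.56, 66.62, -145.22]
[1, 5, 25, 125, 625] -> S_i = 1*5^i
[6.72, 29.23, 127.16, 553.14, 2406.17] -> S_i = 6.72*4.35^i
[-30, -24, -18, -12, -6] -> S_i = -30 + 6*i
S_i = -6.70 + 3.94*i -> [-6.7, -2.76, 1.18, 5.12, 9.06]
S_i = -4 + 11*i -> [-4, 7, 18, 29, 40]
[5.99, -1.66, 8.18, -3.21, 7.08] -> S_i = Random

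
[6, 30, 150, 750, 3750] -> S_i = 6*5^i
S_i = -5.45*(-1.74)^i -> [-5.45, 9.48, -16.5, 28.71, -49.96]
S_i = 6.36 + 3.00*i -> [6.36, 9.36, 12.36, 15.36, 18.36]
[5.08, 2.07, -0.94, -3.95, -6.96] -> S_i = 5.08 + -3.01*i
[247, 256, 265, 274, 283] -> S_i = 247 + 9*i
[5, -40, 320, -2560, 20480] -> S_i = 5*-8^i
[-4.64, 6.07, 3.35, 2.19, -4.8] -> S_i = Random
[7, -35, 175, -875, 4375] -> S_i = 7*-5^i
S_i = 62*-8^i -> [62, -496, 3968, -31744, 253952]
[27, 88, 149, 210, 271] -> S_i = 27 + 61*i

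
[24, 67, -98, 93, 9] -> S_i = Random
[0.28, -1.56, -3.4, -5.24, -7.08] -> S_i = 0.28 + -1.84*i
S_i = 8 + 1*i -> [8, 9, 10, 11, 12]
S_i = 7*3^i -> [7, 21, 63, 189, 567]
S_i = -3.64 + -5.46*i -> [-3.64, -9.1, -14.56, -20.02, -25.48]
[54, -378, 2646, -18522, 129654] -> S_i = 54*-7^i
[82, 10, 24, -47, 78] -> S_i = Random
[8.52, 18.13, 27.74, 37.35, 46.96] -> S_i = 8.52 + 9.61*i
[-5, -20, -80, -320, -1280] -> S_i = -5*4^i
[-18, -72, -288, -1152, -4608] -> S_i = -18*4^i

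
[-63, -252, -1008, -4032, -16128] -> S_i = -63*4^i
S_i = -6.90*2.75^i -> [-6.9, -18.98, -52.18, -143.5, -394.62]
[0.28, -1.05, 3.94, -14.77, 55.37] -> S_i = 0.28*(-3.75)^i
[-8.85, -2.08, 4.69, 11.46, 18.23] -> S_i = -8.85 + 6.77*i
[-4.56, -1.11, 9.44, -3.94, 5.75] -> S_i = Random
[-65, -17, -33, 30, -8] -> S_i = Random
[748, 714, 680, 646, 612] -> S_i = 748 + -34*i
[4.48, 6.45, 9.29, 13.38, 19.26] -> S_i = 4.48*1.44^i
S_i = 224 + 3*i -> [224, 227, 230, 233, 236]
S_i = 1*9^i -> [1, 9, 81, 729, 6561]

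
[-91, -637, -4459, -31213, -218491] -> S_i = -91*7^i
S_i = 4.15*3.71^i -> [4.15, 15.4, 57.12, 211.92, 786.22]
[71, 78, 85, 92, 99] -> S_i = 71 + 7*i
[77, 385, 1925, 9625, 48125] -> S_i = 77*5^i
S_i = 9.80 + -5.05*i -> [9.8, 4.75, -0.3, -5.35, -10.4]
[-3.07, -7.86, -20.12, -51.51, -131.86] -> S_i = -3.07*2.56^i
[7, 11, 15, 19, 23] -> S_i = 7 + 4*i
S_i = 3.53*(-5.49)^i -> [3.53, -19.38, 106.39, -584.11, 3206.74]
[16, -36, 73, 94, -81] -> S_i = Random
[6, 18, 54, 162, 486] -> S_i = 6*3^i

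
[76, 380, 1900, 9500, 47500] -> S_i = 76*5^i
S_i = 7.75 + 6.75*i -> [7.75, 14.5, 21.25, 28.0, 34.75]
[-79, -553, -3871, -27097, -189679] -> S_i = -79*7^i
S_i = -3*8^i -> [-3, -24, -192, -1536, -12288]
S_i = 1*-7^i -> [1, -7, 49, -343, 2401]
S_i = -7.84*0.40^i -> [-7.84, -3.14, -1.25, -0.5, -0.2]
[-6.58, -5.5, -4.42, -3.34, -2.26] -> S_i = -6.58 + 1.08*i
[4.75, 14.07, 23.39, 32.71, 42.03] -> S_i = 4.75 + 9.32*i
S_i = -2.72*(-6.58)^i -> [-2.72, 17.9, -117.77, 774.9, -5098.85]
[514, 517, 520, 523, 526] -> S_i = 514 + 3*i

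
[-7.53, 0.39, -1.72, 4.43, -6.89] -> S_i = Random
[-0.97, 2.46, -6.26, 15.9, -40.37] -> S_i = -0.97*(-2.54)^i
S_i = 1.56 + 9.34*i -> [1.56, 10.9, 20.24, 29.58, 38.92]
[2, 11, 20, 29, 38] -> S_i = 2 + 9*i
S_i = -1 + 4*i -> [-1, 3, 7, 11, 15]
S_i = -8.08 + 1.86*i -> [-8.08, -6.22, -4.36, -2.5, -0.64]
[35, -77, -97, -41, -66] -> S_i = Random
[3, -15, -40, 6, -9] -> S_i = Random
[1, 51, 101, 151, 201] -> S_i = 1 + 50*i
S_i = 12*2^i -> [12, 24, 48, 96, 192]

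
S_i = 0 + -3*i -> [0, -3, -6, -9, -12]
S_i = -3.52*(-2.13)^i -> [-3.52, 7.5, -15.97, 34.02, -72.45]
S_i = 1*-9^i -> [1, -9, 81, -729, 6561]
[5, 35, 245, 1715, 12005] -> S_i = 5*7^i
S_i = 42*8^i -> [42, 336, 2688, 21504, 172032]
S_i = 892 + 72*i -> [892, 964, 1036, 1108, 1180]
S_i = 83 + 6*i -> [83, 89, 95, 101, 107]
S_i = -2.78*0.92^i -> [-2.78, -2.56, -2.35, -2.16, -1.99]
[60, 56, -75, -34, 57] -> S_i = Random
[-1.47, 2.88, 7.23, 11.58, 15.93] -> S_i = -1.47 + 4.35*i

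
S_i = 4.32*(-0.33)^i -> [4.32, -1.43, 0.47, -0.16, 0.05]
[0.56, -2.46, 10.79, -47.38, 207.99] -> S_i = 0.56*(-4.39)^i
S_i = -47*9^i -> [-47, -423, -3807, -34263, -308367]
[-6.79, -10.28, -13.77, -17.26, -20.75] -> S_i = -6.79 + -3.49*i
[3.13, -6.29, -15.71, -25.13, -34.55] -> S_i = 3.13 + -9.42*i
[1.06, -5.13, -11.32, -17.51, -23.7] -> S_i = 1.06 + -6.19*i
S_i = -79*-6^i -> [-79, 474, -2844, 17064, -102384]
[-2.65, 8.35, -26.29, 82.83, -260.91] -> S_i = -2.65*(-3.15)^i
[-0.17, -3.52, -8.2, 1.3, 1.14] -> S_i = Random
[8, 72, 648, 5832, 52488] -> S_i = 8*9^i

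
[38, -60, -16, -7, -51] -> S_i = Random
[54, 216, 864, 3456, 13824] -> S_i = 54*4^i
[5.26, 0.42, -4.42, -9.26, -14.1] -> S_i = 5.26 + -4.84*i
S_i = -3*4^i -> [-3, -12, -48, -192, -768]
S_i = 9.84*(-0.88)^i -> [9.84, -8.66, 7.62, -6.71, 5.9]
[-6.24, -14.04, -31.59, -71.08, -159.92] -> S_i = -6.24*2.25^i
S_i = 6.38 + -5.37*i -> [6.38, 1.01, -4.36, -9.73, -15.1]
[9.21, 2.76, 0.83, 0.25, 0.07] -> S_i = 9.21*0.30^i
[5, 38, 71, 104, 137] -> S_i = 5 + 33*i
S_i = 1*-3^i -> [1, -3, 9, -27, 81]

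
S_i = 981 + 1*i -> [981, 982, 983, 984, 985]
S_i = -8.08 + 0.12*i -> [-8.08, -7.96, -7.84, -7.72, -7.6]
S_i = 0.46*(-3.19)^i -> [0.46, -1.47, 4.68, -14.93, 47.63]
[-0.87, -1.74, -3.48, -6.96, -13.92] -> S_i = -0.87*2.00^i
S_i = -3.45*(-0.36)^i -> [-3.45, 1.24, -0.45, 0.16, -0.06]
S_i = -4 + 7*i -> [-4, 3, 10, 17, 24]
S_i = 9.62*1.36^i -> [9.62, 13.08, 17.79, 24.2, 32.91]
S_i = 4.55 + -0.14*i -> [4.55, 4.41, 4.27, 4.13, 3.99]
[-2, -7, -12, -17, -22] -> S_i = -2 + -5*i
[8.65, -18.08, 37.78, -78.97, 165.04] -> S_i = 8.65*(-2.09)^i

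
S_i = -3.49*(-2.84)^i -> [-3.49, 9.91, -28.15, 79.94, -227.04]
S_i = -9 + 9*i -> [-9, 0, 9, 18, 27]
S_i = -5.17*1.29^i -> [-5.17, -6.67, -8.6, -11.1, -14.32]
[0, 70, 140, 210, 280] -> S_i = 0 + 70*i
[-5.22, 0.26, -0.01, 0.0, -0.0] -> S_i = -5.22*(-0.05)^i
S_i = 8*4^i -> [8, 32, 128, 512, 2048]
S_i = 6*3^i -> [6, 18, 54, 162, 486]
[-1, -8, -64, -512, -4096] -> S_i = -1*8^i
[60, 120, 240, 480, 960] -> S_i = 60*2^i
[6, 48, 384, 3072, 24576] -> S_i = 6*8^i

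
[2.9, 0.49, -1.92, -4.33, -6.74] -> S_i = 2.90 + -2.41*i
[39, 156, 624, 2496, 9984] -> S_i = 39*4^i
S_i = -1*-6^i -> [-1, 6, -36, 216, -1296]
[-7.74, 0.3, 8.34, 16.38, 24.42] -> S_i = -7.74 + 8.04*i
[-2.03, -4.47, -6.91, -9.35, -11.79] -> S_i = -2.03 + -2.44*i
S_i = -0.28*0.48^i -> [-0.28, -0.13, -0.06, -0.03, -0.01]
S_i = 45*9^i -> [45, 405, 3645, 32805, 295245]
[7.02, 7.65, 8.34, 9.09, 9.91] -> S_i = 7.02*1.09^i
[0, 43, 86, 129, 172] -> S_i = 0 + 43*i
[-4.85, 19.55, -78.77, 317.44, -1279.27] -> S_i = -4.85*(-4.03)^i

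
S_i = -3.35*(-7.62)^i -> [-3.35, 25.53, -194.52, 1482.21, -11294.44]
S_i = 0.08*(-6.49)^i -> [0.08, -0.52, 3.37, -21.87, 141.93]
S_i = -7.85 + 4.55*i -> [-7.85, -3.3, 1.25, 5.8, 10.35]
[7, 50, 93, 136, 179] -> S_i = 7 + 43*i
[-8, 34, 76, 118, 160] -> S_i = -8 + 42*i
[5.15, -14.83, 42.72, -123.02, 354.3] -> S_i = 5.15*(-2.88)^i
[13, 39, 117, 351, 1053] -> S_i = 13*3^i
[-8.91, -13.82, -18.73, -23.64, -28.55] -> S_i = -8.91 + -4.91*i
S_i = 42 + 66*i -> [42, 108, 174, 240, 306]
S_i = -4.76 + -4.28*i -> [-4.76, -9.04, -13.32, -17.6, -21.88]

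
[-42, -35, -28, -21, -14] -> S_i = -42 + 7*i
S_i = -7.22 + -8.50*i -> [-7.22, -15.72, -24.22, -32.72, -41.22]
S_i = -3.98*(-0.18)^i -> [-3.98, 0.72, -0.13, 0.02, -0.0]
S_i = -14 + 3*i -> [-14, -11, -8, -5, -2]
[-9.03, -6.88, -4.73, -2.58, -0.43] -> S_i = -9.03 + 2.15*i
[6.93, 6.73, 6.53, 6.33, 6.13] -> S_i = 6.93 + -0.20*i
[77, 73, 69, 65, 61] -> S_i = 77 + -4*i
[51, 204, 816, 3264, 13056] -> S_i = 51*4^i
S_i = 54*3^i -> [54, 162, 486, 1458, 4374]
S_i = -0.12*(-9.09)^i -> [-0.12, 1.09, -9.92, 90.13, -819.29]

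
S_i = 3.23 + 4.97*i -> [3.23, 8.2, 13.17, 18.14, 23.11]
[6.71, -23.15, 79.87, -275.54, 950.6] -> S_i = 6.71*(-3.45)^i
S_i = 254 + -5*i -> [254, 249, 244, 239, 234]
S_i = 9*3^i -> [9, 27, 81, 243, 729]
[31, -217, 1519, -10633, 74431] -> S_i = 31*-7^i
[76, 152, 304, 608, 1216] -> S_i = 76*2^i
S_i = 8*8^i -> [8, 64, 512, 4096, 32768]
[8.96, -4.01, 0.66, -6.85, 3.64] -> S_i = Random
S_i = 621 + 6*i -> [621, 627, 633, 639, 645]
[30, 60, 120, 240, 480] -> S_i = 30*2^i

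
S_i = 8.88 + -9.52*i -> [8.88, -0.64, -10.16, -19.68, -29.2]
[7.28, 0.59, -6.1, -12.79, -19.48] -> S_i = 7.28 + -6.69*i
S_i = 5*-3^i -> [5, -15, 45, -135, 405]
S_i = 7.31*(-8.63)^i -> [7.31, -63.09, 544.43, -4698.4, 40547.17]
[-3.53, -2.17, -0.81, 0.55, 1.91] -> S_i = -3.53 + 1.36*i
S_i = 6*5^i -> [6, 30, 150, 750, 3750]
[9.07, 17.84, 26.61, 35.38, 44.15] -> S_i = 9.07 + 8.77*i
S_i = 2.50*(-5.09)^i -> [2.5, -12.72, 64.77, -329.68, 1678.07]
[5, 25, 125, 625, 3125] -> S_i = 5*5^i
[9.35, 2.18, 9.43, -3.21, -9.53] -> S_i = Random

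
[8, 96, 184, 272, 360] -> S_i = 8 + 88*i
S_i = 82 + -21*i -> [82, 61, 40, 19, -2]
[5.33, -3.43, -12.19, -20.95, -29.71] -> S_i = 5.33 + -8.76*i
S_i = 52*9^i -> [52, 468, 4212, 37908, 341172]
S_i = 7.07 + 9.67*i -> [7.07, 16.74, 26.41, 36.08, 45.75]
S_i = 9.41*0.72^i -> [9.41, 6.78, 4.88, 3.51, 2.53]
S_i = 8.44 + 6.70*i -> [8.44, 15.14, 21.84, 28.54, 35.24]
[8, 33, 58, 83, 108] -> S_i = 8 + 25*i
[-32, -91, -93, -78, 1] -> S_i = Random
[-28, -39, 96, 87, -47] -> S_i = Random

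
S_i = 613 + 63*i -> [613, 676, 739, 802, 865]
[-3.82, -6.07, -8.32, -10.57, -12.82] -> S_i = -3.82 + -2.25*i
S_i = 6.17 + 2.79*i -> [6.17, 8.96, 11.75, 14.54, 17.33]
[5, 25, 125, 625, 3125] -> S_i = 5*5^i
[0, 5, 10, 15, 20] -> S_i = 0 + 5*i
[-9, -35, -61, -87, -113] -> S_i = -9 + -26*i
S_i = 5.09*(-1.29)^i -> [5.09, -6.57, 8.47, -10.93, 14.1]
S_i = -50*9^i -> [-50, -450, -4050, -36450, -328050]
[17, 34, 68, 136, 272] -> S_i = 17*2^i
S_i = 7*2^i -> [7, 14, 28, 56, 112]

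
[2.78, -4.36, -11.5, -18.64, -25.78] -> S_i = 2.78 + -7.14*i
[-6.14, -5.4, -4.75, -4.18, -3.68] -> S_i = -6.14*0.88^i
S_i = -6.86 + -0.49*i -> [-6.86, -7.35, -7.84, -8.33, -8.82]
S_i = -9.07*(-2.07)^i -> [-9.07, 18.77, -38.86, 80.45, -166.53]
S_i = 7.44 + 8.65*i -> [7.44, 16.09, 24.74, 33.39, 42.04]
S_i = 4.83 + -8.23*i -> [4.83, -3.4, -11.63, -19.86, -28.09]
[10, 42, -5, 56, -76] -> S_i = Random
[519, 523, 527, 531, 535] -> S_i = 519 + 4*i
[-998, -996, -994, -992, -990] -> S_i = -998 + 2*i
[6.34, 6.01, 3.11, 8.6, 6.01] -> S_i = Random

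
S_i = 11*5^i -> [11, 55, 275, 1375, 6875]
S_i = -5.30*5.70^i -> [-5.3, -30.21, -172.2, -981.52, -5594.68]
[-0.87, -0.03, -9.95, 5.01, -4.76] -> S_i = Random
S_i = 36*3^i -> [36, 108, 324, 972, 2916]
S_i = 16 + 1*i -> [16, 17, 18, 19, 20]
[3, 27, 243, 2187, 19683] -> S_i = 3*9^i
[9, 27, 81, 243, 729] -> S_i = 9*3^i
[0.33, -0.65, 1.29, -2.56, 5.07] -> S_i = 0.33*(-1.98)^i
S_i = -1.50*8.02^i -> [-1.5, -12.03, -96.48, -773.77, -6205.67]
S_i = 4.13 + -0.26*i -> [4.13, 3.87, 3.61, 3.35, 3.09]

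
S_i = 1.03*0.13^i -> [1.03, 0.13, 0.02, 0.0, 0.0]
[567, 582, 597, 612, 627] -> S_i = 567 + 15*i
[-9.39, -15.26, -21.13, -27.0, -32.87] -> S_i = -9.39 + -5.87*i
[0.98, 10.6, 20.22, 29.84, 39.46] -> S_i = 0.98 + 9.62*i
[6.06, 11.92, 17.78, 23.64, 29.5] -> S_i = 6.06 + 5.86*i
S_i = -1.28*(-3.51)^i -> [-1.28, 4.49, -15.77, 55.35, -194.28]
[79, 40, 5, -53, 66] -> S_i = Random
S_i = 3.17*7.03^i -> [3.17, 22.29, 156.66, 1101.35, 7742.49]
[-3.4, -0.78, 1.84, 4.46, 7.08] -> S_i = -3.40 + 2.62*i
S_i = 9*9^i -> [9, 81, 729, 6561, 59049]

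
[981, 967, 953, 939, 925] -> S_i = 981 + -14*i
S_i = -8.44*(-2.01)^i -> [-8.44, 16.96, -34.1, 68.54, -137.76]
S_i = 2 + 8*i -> [2, 10, 18, 26, 34]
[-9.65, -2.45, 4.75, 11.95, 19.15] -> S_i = -9.65 + 7.20*i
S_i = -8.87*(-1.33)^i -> [-8.87, 11.8, -15.69, 20.87, -27.75]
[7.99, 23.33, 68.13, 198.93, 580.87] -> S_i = 7.99*2.92^i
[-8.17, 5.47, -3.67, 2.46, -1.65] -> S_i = -8.17*(-0.67)^i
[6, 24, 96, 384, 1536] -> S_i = 6*4^i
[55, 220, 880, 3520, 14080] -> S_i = 55*4^i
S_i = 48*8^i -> [48, 384, 3072, 24576, 196608]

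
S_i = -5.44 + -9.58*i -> [-5.44, -15.02, -24.6, -34.18, -43.76]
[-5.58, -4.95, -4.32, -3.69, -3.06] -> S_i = -5.58 + 0.63*i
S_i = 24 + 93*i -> [24, 117, 210, 303, 396]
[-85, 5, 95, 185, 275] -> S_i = -85 + 90*i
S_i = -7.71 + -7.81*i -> [-7.71, -15.52, -23.33, -31.14, -38.95]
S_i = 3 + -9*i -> [3, -6, -15, -24, -33]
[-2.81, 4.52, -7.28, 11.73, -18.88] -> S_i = -2.81*(-1.61)^i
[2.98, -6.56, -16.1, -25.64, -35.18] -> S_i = 2.98 + -9.54*i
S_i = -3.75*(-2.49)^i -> [-3.75, 9.34, -23.25, 57.89, -144.15]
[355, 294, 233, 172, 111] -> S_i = 355 + -61*i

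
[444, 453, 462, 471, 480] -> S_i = 444 + 9*i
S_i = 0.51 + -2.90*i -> [0.51, -2.39, -5.29, -8.19, -11.09]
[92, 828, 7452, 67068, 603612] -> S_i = 92*9^i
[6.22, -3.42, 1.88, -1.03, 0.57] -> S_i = 6.22*(-0.55)^i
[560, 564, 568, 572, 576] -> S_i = 560 + 4*i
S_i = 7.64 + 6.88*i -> [7.64, 14.52, 21.4, 28.28, 35.16]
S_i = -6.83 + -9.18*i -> [-6.83, -16.01, -25.19, -34.37, -43.55]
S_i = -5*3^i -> [-5, -15, -45, -135, -405]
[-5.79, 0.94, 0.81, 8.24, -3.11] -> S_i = Random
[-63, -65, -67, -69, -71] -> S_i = -63 + -2*i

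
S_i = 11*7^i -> [11, 77, 539, 3773, 26411]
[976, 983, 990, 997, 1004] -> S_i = 976 + 7*i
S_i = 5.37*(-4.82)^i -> [5.37, -25.88, 124.76, -601.33, 2898.43]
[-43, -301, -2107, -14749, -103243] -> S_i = -43*7^i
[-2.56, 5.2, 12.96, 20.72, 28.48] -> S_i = -2.56 + 7.76*i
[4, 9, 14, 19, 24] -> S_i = 4 + 5*i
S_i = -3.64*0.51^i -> [-3.64, -1.86, -0.95, -0.48, -0.25]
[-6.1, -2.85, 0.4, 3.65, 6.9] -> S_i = -6.10 + 3.25*i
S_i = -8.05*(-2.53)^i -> [-8.05, 20.37, -51.53, 130.36, -329.82]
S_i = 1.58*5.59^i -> [1.58, 8.83, 49.37, 275.99, 1542.78]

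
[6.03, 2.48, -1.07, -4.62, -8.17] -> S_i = 6.03 + -3.55*i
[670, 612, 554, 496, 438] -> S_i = 670 + -58*i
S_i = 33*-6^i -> [33, -198, 1188, -7128, 42768]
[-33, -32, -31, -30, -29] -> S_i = -33 + 1*i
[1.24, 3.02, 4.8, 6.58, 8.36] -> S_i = 1.24 + 1.78*i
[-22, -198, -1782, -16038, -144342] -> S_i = -22*9^i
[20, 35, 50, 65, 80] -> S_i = 20 + 15*i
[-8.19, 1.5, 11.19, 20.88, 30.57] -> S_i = -8.19 + 9.69*i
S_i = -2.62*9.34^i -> [-2.62, -24.47, -228.56, -2134.72, -19938.33]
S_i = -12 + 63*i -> [-12, 51, 114, 177, 240]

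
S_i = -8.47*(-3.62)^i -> [-8.47, 30.66, -110.99, 401.8, -1454.51]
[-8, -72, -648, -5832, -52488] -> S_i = -8*9^i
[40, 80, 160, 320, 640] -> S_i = 40*2^i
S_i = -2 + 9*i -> [-2, 7, 16, 25, 34]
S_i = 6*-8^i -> [6, -48, 384, -3072, 24576]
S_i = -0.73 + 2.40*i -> [-0.73, 1.67, 4.07, 6.47, 8.87]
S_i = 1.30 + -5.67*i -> [1.3, -4.37, -10.04, -15.71, -21.38]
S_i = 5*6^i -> [5, 30, 180, 1080, 6480]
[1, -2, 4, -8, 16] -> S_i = 1*-2^i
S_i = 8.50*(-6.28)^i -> [8.5, -53.38, 335.23, -2105.22, 13220.79]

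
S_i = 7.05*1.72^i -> [7.05, 12.13, 20.86, 35.87, 61.7]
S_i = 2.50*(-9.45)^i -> [2.5, -23.62, 223.26, -2109.77, 19937.34]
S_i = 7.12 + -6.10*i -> [7.12, 1.02, -5.08, -11.18, -17.28]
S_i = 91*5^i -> [91, 455, 2275, 11375, 56875]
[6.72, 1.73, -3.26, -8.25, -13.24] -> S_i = 6.72 + -4.99*i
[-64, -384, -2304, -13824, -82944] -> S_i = -64*6^i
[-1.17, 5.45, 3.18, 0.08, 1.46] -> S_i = Random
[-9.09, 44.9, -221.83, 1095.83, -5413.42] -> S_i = -9.09*(-4.94)^i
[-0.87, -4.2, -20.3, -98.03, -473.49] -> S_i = -0.87*4.83^i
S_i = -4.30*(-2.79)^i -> [-4.3, 12.0, -33.47, 93.39, -260.55]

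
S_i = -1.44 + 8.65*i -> [-1.44, 7.21, 15.86, 24.51, 33.16]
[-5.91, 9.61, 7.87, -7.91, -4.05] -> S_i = Random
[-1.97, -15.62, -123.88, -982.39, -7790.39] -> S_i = -1.97*7.93^i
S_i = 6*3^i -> [6, 18, 54, 162, 486]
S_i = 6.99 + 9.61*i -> [6.99, 16.6, 26.21, 35.82, 45.43]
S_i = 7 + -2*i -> [7, 5, 3, 1, -1]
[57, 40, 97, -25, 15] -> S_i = Random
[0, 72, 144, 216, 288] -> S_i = 0 + 72*i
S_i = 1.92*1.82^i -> [1.92, 3.49, 6.36, 11.57, 21.07]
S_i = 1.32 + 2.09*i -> [1.32, 3.41, 5.5, 7.59, 9.68]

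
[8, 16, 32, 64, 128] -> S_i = 8*2^i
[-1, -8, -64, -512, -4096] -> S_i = -1*8^i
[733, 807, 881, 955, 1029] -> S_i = 733 + 74*i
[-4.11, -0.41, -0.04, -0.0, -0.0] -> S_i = -4.11*0.10^i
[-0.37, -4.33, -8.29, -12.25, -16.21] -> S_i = -0.37 + -3.96*i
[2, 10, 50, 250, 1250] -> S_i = 2*5^i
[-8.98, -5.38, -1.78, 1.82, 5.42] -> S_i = -8.98 + 3.60*i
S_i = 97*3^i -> [97, 291, 873, 2619, 7857]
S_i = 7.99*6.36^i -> [7.99, 50.82, 323.19, 2055.5, 13073.0]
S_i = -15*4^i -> [-15, -60, -240, -960, -3840]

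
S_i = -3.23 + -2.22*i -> [-3.23, -5.45, -7.67, -9.89, -12.11]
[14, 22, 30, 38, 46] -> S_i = 14 + 8*i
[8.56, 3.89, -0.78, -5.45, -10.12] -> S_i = 8.56 + -4.67*i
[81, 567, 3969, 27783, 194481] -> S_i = 81*7^i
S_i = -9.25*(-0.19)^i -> [-9.25, 1.76, -0.33, 0.06, -0.01]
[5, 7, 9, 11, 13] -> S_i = 5 + 2*i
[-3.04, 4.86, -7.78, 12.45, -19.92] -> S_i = -3.04*(-1.60)^i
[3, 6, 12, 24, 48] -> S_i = 3*2^i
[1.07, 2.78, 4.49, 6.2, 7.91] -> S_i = 1.07 + 1.71*i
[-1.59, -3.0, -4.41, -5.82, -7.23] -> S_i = -1.59 + -1.41*i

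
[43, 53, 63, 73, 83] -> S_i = 43 + 10*i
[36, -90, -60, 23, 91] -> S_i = Random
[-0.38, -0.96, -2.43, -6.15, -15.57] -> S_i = -0.38*2.53^i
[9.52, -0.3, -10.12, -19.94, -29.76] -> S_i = 9.52 + -9.82*i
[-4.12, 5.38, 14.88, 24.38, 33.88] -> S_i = -4.12 + 9.50*i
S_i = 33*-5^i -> [33, -165, 825, -4125, 20625]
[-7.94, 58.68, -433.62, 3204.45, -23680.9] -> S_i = -7.94*(-7.39)^i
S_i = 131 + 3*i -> [131, 134, 137, 140, 143]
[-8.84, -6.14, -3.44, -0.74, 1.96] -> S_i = -8.84 + 2.70*i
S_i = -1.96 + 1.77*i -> [-1.96, -0.19, 1.58, 3.35, 5.12]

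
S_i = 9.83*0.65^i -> [9.83, 6.39, 4.15, 2.7, 1.75]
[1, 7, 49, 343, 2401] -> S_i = 1*7^i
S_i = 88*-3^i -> [88, -264, 792, -2376, 7128]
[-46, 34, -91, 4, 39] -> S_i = Random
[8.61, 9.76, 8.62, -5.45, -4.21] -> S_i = Random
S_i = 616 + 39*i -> [616, 655, 694, 733, 772]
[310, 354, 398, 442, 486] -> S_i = 310 + 44*i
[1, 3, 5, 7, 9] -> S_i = 1 + 2*i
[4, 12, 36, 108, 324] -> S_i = 4*3^i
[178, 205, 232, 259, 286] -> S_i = 178 + 27*i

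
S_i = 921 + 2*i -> [921, 923, 925, 927, 929]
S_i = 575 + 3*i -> [575, 578, 581, 584, 587]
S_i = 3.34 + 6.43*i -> [3.34, 9.77, 16.2, 22.63, 29.06]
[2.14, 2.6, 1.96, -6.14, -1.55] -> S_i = Random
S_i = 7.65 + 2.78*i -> [7.65, 10.43, 13.21, 15.99, 18.77]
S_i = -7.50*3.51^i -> [-7.5, -26.32, -92.4, -324.33, -1138.39]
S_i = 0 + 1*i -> [0, 1, 2, 3, 4]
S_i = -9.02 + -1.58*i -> [-9.02, -10.6, -12.18, -13.76, -15.34]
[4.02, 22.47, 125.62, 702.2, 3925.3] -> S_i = 4.02*5.59^i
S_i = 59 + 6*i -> [59, 65, 71, 77, 83]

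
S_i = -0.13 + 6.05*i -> [-0.13, 5.92, 11.97, 18.02, 24.07]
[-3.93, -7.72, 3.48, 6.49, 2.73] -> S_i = Random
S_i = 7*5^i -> [7, 35, 175, 875, 4375]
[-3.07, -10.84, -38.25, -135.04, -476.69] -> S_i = -3.07*3.53^i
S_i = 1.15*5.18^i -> [1.15, 5.96, 30.86, 159.84, 827.97]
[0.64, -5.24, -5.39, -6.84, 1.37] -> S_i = Random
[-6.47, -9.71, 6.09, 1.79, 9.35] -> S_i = Random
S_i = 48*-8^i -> [48, -384, 3072, -24576, 196608]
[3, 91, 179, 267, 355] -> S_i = 3 + 88*i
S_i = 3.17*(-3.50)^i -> [3.17, -11.1, 38.83, -135.91, 475.7]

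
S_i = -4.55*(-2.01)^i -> [-4.55, 9.15, -18.38, 36.95, -74.27]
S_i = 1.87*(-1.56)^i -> [1.87, -2.92, 4.55, -7.1, 11.07]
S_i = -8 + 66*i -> [-8, 58, 124, 190, 256]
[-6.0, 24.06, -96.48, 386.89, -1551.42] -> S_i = -6.00*(-4.01)^i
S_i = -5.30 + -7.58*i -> [-5.3, -12.88, -20.46, -28.04, -35.62]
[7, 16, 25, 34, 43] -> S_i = 7 + 9*i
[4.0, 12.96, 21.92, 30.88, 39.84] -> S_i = 4.00 + 8.96*i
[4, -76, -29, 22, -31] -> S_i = Random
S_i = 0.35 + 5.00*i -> [0.35, 5.35, 10.35, 15.35, 20.35]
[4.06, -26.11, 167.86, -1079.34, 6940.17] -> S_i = 4.06*(-6.43)^i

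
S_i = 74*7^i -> [74, 518, 3626, 25382, 177674]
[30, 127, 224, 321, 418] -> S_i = 30 + 97*i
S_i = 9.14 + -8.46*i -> [9.14, 0.68, -7.78, -16.24, -24.7]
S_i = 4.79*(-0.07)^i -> [4.79, -0.34, 0.02, -0.0, 0.0]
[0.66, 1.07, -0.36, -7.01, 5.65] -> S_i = Random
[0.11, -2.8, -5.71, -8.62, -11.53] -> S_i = 0.11 + -2.91*i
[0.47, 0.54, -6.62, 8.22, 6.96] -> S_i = Random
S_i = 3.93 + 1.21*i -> [3.93, 5.14, 6.35, 7.56, 8.77]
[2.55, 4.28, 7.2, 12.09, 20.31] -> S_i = 2.55*1.68^i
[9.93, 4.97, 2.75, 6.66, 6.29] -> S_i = Random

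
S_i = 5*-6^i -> [5, -30, 180, -1080, 6480]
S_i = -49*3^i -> [-49, -147, -441, -1323, -3969]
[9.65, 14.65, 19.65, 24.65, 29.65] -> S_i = 9.65 + 5.00*i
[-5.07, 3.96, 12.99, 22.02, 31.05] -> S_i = -5.07 + 9.03*i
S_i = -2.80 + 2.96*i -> [-2.8, 0.16, 3.12, 6.08, 9.04]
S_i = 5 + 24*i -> [5, 29, 53, 77, 101]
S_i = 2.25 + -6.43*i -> [2.25, -4.18, -10.61, -17.04, -23.47]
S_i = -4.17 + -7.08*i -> [-4.17, -11.25, -18.33, -25.41, -32.49]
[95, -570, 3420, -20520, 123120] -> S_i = 95*-6^i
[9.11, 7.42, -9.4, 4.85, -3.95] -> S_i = Random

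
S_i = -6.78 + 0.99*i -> [-6.78, -5.79, -4.8, -3.81, -2.82]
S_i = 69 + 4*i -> [69, 73, 77, 81, 85]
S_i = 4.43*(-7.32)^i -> [4.43, -32.43, 237.37, -1737.55, 12718.86]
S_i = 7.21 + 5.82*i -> [7.21, 13.03, 18.85, 24.67, 30.49]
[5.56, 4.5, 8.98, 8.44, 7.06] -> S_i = Random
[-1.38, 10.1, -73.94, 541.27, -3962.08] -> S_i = -1.38*(-7.32)^i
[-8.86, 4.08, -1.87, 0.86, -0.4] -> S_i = -8.86*(-0.46)^i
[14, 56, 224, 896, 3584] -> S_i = 14*4^i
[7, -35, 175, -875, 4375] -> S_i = 7*-5^i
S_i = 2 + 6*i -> [2, 8, 14, 20, 26]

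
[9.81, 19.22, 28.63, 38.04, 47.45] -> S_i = 9.81 + 9.41*i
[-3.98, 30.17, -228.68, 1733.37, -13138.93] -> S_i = -3.98*(-7.58)^i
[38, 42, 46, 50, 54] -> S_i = 38 + 4*i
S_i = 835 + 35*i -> [835, 870, 905, 940, 975]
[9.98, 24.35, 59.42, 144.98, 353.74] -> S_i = 9.98*2.44^i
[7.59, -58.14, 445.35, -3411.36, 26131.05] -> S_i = 7.59*(-7.66)^i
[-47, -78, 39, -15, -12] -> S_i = Random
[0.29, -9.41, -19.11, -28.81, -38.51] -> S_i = 0.29 + -9.70*i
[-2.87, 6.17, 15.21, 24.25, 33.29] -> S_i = -2.87 + 9.04*i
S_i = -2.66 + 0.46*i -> [-2.66, -2.2, -1.74, -1.28, -0.82]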